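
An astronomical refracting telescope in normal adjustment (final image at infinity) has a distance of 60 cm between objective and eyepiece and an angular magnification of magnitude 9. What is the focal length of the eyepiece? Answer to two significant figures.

In normal adjustment the tube length equals f_obj + f_eye and |M| = f_obj/f_eye.
So f_obj = 9 f_eye and 9 f_eye + f_eye = 60 cm, giving f_eye = 60/10 = 6.000 cm and f_obj = 54.000 cm.

6.0 cm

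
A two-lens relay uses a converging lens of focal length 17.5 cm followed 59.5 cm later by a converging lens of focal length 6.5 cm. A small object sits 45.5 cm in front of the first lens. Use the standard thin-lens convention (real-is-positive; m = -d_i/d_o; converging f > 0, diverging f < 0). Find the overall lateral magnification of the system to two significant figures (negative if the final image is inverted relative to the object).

Applying the thin-lens equation to the first lens, 1/17.5 = 1/45.5 + 1/d_i1, which gives d_i1 = 28.438 cm.
Its lateral magnification is m_1 = -d_i1/d_o1 = -(28.438)/45.5 = -0.6250.
That image sits 31.062 cm in front of the second lens, so d_o2 = 31.062 cm.
Applying the thin-lens equation again with f_2 = 6.5 cm and d_o2 = 31.062 cm gives d_i2 = 8.220 cm.
m_2 = -(8.220)/(31.062) = -0.2646.
The system's lateral magnification is m_1 m_2 = (-0.6250)(-0.2646) = 0.1654.

0.17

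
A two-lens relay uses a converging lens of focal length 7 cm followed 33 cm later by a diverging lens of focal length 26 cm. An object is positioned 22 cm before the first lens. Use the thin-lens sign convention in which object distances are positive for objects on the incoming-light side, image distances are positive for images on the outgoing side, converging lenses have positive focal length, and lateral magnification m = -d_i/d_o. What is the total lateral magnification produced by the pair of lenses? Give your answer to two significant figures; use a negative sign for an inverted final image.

-0.25

Lens 1: 1/d_i1 = 1/f_1 - 1/d_o1 = 1/7 - 1/22 = 0.09740 cm^-1, so d_i1 = 10.267 cm.
m_1 = -(10.267)/22 = -0.4667.
The intermediate image is 10.267 cm to the right of lens 1, so d_o2 = L - d_i1 = 33 - 10.267 = 22.733 cm.
Lens 2: 1/d_i2 = 1/f_2 - 1/d_o2 = 1/(-26) - 1/(22.733) = -0.08245 cm^-1, so d_i2 = -12.129 cm.
m_2 = -(-12.129)/(22.733) = 0.5335.
Overall magnification: m = m_1 m_2 = -0.2490.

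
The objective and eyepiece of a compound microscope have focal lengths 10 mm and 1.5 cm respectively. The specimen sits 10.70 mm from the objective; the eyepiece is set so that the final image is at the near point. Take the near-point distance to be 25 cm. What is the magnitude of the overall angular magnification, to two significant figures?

Convert to cm: f_obj = 10 mm = 1 cm; d_o = 10.70 mm = 1.07 cm.
Objective: 1/d_i = 1/f_obj - 1/d_o = 1/1 - 1/1.07 = 0.06542 cm^-1, so d_i = 15.286 cm.
m_obj = -d_i/d_o = -15.286/1.07 = -14.286.
Eyepiece angular magnification (image at near point): M_eye = 1 + D/f_e = 1 + 25/1.5 = 17.667.
Overall M = m_obj x M_eye = (-14.286)(17.667) = -252.38.
|M| = 252.38.

250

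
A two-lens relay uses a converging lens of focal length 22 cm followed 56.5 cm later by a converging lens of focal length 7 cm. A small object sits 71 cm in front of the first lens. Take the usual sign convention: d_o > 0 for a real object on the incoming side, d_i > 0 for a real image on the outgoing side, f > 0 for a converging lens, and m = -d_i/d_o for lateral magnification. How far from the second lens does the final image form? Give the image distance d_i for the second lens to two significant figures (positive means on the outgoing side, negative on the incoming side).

9.8 cm

Applying the thin-lens equation to the first lens, 1/22 = 1/71 + 1/d_i1, which gives d_i1 = 31.878 cm.
Object distance for lens 2: d_o2 = 56.5 - 31.878 = 24.622 cm.
Applying the thin-lens equation again with f_2 = 7 cm and d_o2 = 24.622 cm gives d_i2 = 9.781 cm.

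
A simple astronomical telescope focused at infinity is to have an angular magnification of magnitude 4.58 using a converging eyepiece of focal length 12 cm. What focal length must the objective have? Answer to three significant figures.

|M| = f_obj/|f_eye|, so f_obj = |M| x |f_eye| = 4.58 x 12 = 54.960 cm.

55.0 cm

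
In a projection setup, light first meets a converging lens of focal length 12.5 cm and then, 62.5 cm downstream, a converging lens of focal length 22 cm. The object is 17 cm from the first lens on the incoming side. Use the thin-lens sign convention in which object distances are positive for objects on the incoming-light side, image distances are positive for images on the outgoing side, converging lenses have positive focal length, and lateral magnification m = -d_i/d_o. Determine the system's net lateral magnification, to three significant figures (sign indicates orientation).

Applying the thin-lens equation to the first lens, 1/12.5 = 1/17 + 1/d_i1, which gives d_i1 = 47.222 cm.
Its lateral magnification is m_1 = -d_i1/d_o1 = -(47.222)/17 = -2.7778.
That image sits 15.278 cm in front of the second lens, so d_o2 = 15.278 cm.
Applying the thin-lens equation again with f_2 = 22 cm and d_o2 = 15.278 cm gives d_i2 = -50.000 cm.
m_2 = -(-50.000)/(15.278) = 3.2727.
Total m = m_1 x m_2 = (-2.7778)(3.2727) = -9.0909.

-9.09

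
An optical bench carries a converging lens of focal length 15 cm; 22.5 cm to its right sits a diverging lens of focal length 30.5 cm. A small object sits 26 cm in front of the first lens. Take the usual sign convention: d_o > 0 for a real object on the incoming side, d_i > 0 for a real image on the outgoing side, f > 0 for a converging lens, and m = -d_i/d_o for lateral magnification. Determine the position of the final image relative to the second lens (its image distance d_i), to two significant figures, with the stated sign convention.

First lens: d_i1 = 1/(1/15 - 1/26) = 35.455 cm.
Since 35.455 cm > 22.5 cm, the first image lies past the second lens and serves as a virtual object: d_o2 = L - d_i1 = -12.955 cm.
Second lens: d_i2 = 1/(1/(-30.5) - 1/(-12.955)) = 22.519 cm.

23 cm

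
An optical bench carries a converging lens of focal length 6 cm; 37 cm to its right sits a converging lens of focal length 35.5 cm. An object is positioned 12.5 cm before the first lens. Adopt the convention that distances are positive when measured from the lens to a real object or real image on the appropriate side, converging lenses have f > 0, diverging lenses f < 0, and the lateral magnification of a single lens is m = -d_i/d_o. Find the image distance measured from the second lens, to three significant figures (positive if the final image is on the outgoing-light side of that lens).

-90.0 cm

Applying the thin-lens equation to the first lens, 1/6 = 1/12.5 + 1/d_i1, which gives d_i1 = 11.538 cm.
That image sits 25.462 cm in front of the second lens, so d_o2 = 25.462 cm.
Applying the thin-lens equation again with f_2 = 35.5 cm and d_o2 = 25.462 cm gives d_i2 = -90.042 cm.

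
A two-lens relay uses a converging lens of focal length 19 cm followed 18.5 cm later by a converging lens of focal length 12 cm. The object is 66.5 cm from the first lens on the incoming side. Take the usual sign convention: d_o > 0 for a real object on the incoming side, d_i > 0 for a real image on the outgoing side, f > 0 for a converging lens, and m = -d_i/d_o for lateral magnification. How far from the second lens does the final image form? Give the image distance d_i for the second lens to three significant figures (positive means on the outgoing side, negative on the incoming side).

First lens: d_i1 = 1/(1/19 - 1/66.5) = 26.600 cm.
Since 26.600 cm > 18.5 cm, the first image lies past the second lens and serves as a virtual object: d_o2 = L - d_i1 = -8.100 cm.
Second lens: d_i2 = 1/(1/12 - 1/(-8.100)) = 4.836 cm.

4.84 cm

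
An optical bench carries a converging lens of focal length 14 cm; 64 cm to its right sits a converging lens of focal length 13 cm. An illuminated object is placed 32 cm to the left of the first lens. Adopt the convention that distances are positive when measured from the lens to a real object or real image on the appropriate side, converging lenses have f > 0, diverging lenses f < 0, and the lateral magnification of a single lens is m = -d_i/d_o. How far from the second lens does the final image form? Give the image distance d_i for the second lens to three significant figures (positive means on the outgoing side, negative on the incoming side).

Lens 1: 1/d_i1 = 1/f_1 - 1/d_o1 = 1/14 - 1/32 = 0.04018 cm^-1, so d_i1 = 24.889 cm.
The intermediate image is 24.889 cm to the right of lens 1, so d_o2 = L - d_i1 = 64 - 24.889 = 39.111 cm.
Lens 2: 1/d_i2 = 1/f_2 - 1/d_o2 = 1/13 - 1/(39.111) = 0.05135 cm^-1, so d_i2 = 19.472 cm.

19.5 cm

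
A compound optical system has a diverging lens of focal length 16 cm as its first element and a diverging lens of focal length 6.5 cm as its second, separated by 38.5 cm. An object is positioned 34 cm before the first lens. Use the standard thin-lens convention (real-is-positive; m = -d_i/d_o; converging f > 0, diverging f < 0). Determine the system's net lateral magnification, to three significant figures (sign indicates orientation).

First lens: d_i1 = 1/(1/(-16) - 1/34) = -10.880 cm.
m_1 = -(-10.880)/34 = 0.3200.
With d_i1 < 0 the first image is virtual and lies on the object side; the object distance for lens 2 is d_o2 = 38.5 - (-10.880) = 49.380 cm.
Second lens: d_i2 = 1/(1/(-6.5) - 1/(49.380)) = -5.744 cm.
m_2 = -(-5.744)/(49.380) = 0.1163.
Total m = m_1 x m_2 = (0.3200)(0.1163) = 0.0372.

0.0372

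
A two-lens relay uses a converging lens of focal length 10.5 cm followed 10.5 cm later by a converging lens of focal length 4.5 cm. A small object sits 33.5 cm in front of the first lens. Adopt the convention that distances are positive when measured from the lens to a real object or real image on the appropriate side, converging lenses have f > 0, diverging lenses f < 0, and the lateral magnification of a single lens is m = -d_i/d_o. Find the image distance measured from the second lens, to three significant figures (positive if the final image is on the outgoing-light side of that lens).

Lens 1: 1/d_i1 = 1/f_1 - 1/d_o1 = 1/10.5 - 1/33.5 = 0.06539 cm^-1, so d_i1 = 15.293 cm.
This image would form 15.293 cm past lens 1, i.e. 4.793 cm beyond lens 2, so it is a virtual object for lens 2: d_o2 = 10.5 - 15.293 = -4.793 cm.
Lens 2: 1/d_i2 = 1/f_2 - 1/d_o2 = 1/4.5 - 1/(-4.793) = 0.43084 cm^-1, so d_i2 = 2.321 cm.

2.32 cm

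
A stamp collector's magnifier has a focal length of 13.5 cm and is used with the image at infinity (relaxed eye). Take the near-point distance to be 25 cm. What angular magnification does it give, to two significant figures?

1.9

M = D/f = 25/13.5 = 1.852.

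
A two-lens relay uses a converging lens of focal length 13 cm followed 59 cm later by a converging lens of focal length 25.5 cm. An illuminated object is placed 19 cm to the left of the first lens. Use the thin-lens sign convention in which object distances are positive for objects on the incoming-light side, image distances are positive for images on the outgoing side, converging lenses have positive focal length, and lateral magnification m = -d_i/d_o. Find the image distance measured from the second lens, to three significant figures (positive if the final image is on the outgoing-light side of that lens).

Applying the thin-lens equation to the first lens, 1/13 = 1/19 + 1/d_i1, which gives d_i1 = 41.167 cm.
The intermediate image is 41.167 cm to the right of lens 1, so d_o2 = L - d_i1 = 59 - 41.167 = 17.833 cm.
Applying the thin-lens equation again with f_2 = 25.5 cm and d_o2 = 17.833 cm gives d_i2 = -59.315 cm.

-59.3 cm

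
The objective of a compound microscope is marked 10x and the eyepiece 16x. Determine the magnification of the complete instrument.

The overall magnification of a compound microscope is the product of the objective and eyepiece magnifications:
M = M_obj x M_eye = 10 x 16 = 160.

160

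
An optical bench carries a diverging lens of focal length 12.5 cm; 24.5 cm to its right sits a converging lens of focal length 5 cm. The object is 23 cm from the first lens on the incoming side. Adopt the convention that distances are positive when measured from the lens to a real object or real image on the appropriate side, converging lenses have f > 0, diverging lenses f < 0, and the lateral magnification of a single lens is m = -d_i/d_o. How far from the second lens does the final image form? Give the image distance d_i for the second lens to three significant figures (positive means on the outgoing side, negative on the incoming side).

5.91 cm

Applying the thin-lens equation to the first lens, 1/(-12.5) = 1/23 + 1/d_i1, which gives d_i1 = -8.099 cm.
The intermediate image is virtual, 8.099 cm to the left of lens 1, so d_o2 = L - d_i1 = 24.5 - (-8.099) = 32.599 cm.
Applying the thin-lens equation again with f_2 = 5 cm and d_o2 = 32.599 cm gives d_i2 = 5.906 cm.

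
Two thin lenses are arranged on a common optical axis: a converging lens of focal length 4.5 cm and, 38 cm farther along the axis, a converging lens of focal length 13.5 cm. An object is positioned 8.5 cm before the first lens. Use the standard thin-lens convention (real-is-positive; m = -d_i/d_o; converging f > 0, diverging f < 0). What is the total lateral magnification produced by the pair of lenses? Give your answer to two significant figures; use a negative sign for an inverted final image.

1.0

First lens: d_i1 = 1/(1/4.5 - 1/8.5) = 9.563 cm.
m_1 = -(9.563)/8.5 = -1.1250.
Object distance for lens 2: d_o2 = 38 - 9.563 = 28.438 cm.
Second lens: d_i2 = 1/(1/13.5 - 1/(28.438)) = 25.701 cm.
m_2 = -(25.701)/(28.438) = -0.9038.
Overall magnification: m = m_1 m_2 = 1.0167.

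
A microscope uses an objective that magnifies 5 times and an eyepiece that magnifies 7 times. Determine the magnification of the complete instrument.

The overall magnification of a compound microscope is the product of the objective and eyepiece magnifications:
M = M_obj x M_eye = 5 x 7 = 35.

35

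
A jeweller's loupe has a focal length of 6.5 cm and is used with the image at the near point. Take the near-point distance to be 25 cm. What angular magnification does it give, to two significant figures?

M = 1 + D/f = 1 + 25/6.5 = 4.846.

4.8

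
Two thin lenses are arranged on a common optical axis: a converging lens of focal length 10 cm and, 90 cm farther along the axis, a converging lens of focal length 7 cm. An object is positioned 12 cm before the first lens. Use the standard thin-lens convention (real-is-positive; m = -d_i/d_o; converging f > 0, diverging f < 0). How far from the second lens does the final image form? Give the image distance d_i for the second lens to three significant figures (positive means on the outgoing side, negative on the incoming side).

Applying the thin-lens equation to the first lens, 1/10 = 1/12 + 1/d_i1, which gives d_i1 = 60.000 cm.
That image sits 30.000 cm in front of the second lens, so d_o2 = 30.000 cm.
Applying the thin-lens equation again with f_2 = 7 cm and d_o2 = 30.000 cm gives d_i2 = 9.130 cm.

9.13 cm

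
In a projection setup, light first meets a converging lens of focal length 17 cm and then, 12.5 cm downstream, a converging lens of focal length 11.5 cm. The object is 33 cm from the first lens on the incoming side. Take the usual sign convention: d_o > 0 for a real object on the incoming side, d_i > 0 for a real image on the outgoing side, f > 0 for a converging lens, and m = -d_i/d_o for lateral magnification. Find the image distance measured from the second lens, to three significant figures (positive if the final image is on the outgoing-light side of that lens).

7.62 cm

First lens: d_i1 = 1/(1/17 - 1/33) = 35.062 cm.
This image would form 35.062 cm past lens 1, i.e. 22.562 cm beyond lens 2, so it is a virtual object for lens 2: d_o2 = 12.5 - 35.062 = -22.562 cm.
Second lens: d_i2 = 1/(1/11.5 - 1/(-22.562)) = 7.617 cm.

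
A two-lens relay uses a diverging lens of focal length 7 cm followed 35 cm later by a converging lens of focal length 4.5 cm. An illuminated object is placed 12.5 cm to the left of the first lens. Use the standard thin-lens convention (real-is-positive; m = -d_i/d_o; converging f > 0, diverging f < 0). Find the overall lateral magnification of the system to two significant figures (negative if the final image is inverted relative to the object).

First lens: d_i1 = 1/(1/(-7) - 1/12.5) = -4.487 cm.
m_1 = -(-4.487)/12.5 = 0.3590.
With d_i1 < 0 the first image is virtual and lies on the object side; the object distance for lens 2 is d_o2 = 35 - (-4.487) = 39.487 cm.
Second lens: d_i2 = 1/(1/4.5 - 1/(39.487)) = 5.079 cm.
m_2 = -(5.079)/(39.487) = -0.1286.
The system's lateral magnification is m_1 m_2 = (0.3590)(-0.1286) = -0.0462.

-0.046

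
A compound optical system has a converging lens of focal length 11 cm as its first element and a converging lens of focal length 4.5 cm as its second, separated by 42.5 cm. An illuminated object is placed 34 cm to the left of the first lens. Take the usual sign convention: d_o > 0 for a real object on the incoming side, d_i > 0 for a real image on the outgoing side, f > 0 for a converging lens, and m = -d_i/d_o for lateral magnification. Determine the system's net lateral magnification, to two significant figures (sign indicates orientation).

Applying the thin-lens equation to the first lens, 1/11 = 1/34 + 1/d_i1, which gives d_i1 = 16.261 cm.
Its lateral magnification is m_1 = -d_i1/d_o1 = -(16.261)/34 = -0.4783.
That image sits 26.239 cm in front of the second lens, so d_o2 = 26.239 cm.
Applying the thin-lens equation again with f_2 = 4.5 cm and d_o2 = 26.239 cm gives d_i2 = 5.431 cm.
m_2 = -(5.431)/(26.239) = -0.2070.
Overall magnification: m = m_1 m_2 = 0.0990.

0.099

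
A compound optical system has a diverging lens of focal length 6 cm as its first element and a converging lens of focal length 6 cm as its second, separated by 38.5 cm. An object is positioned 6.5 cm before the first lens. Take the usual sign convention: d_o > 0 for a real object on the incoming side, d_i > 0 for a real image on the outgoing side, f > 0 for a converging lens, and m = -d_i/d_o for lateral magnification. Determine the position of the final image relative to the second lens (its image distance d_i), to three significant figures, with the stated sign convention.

First lens: d_i1 = 1/(1/(-6) - 1/6.5) = -3.120 cm.
With d_i1 < 0 the first image is virtual and lies on the object side; the object distance for lens 2 is d_o2 = 38.5 - (-3.120) = 41.620 cm.
Second lens: d_i2 = 1/(1/6 - 1/(41.620)) = 7.011 cm.

7.01 cm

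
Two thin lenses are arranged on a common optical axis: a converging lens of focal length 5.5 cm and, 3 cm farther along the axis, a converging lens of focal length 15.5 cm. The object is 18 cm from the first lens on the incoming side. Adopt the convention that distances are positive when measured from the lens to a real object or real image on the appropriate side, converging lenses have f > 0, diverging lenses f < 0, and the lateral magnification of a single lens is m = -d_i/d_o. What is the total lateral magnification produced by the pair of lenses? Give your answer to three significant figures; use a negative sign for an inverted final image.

-0.334

Lens 1: 1/d_i1 = 1/f_1 - 1/d_o1 = 1/5.5 - 1/18 = 0.12626 cm^-1, so d_i1 = 7.920 cm.
m_1 = -(7.920)/18 = -0.4400.
Since 7.920 cm > 3 cm, the first image lies past the second lens and serves as a virtual object: d_o2 = L - d_i1 = -4.920 cm.
Lens 2: 1/d_i2 = 1/f_2 - 1/d_o2 = 1/15.5 - 1/(-4.920) = 0.26777 cm^-1, so d_i2 = 3.735 cm.
m_2 = -(3.735)/(-4.920) = 0.7591.
The system's lateral magnification is m_1 m_2 = (-0.4400)(0.7591) = -0.3340.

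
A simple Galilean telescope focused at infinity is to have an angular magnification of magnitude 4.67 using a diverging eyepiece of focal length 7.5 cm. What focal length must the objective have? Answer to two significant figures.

35 cm

|M| = f_obj/|f_eye|, so f_obj = |M| x |f_eye| = 4.67 x 7.5 = 35.025 cm.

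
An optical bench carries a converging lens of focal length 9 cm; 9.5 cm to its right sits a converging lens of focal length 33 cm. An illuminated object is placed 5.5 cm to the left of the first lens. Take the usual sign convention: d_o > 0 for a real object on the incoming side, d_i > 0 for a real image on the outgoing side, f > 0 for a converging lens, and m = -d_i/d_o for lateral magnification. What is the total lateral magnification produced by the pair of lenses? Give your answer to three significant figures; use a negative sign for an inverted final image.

9.07

First lens: d_i1 = 1/(1/9 - 1/5.5) = -14.143 cm.
m_1 = -(-14.143)/5.5 = 2.5714.
With d_i1 < 0 the first image is virtual and lies on the object side; the object distance for lens 2 is d_o2 = 9.5 - (-14.143) = 23.643 cm.
Second lens: d_i2 = 1/(1/33 - 1/(23.643)) = -83.382 cm.
m_2 = -(-83.382)/(23.643) = 3.5267.
Overall magnification: m = m_1 m_2 = 9.0687.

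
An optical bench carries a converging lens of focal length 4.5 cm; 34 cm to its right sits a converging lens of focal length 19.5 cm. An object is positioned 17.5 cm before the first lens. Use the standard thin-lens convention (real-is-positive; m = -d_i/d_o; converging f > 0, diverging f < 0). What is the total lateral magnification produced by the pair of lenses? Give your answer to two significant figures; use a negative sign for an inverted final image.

0.80

Lens 1: 1/d_i1 = 1/f_1 - 1/d_o1 = 1/4.5 - 1/17.5 = 0.16508 cm^-1, so d_i1 = 6.058 cm.
m_1 = -(6.058)/17.5 = -0.3462.
Object distance for lens 2: d_o2 = 34 - 6.058 = 27.942 cm.
Lens 2: 1/d_i2 = 1/f_2 - 1/d_o2 = 1/19.5 - 1/(27.942) = 0.01549 cm^-1, so d_i2 = 64.541 cm.
m_2 = -(64.541)/(27.942) = -2.3098.
Total m = m_1 x m_2 = (-0.3462)(-2.3098) = 0.7995.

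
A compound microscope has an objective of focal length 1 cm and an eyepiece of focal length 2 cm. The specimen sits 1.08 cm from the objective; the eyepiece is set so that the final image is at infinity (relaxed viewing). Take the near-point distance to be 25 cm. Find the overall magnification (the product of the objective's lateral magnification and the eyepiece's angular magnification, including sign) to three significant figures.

Objective: 1/d_i = 1/f_obj - 1/d_o = 1/1 - 1/1.08 = 0.07407 cm^-1, so d_i = 13.500 cm.
m_obj = -d_i/d_o = -13.500/1.08 = -12.500.
Eyepiece angular magnification (image at infinity): M_eye = D/f_e = 25/2 = 12.500.
Overall M = m_obj x M_eye = (-12.500)(12.500) = -156.25.

-156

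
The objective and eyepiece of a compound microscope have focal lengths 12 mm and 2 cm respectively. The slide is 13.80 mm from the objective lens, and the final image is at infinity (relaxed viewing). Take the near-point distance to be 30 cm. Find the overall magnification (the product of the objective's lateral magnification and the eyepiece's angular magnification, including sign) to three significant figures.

Convert to cm: f_obj = 12 mm = 1.2 cm; d_o = 13.80 mm = 1.38 cm.
Objective: 1/d_i = 1/f_obj - 1/d_o = 1/1.2 - 1/1.38 = 0.10870 cm^-1, so d_i = 9.200 cm.
m_obj = -d_i/d_o = -9.200/1.38 = -6.667.
Eyepiece angular magnification (image at infinity): M_eye = D/f_e = 30/2 = 15.000.
Overall M = m_obj x M_eye = (-6.667)(15.000) = -100.00.

-100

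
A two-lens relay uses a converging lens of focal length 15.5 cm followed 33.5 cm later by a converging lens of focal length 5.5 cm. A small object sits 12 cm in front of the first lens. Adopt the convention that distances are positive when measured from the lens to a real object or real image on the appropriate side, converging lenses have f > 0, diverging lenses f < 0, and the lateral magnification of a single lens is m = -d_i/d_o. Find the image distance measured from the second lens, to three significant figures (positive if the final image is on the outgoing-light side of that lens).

First lens: d_i1 = 1/(1/15.5 - 1/12) = -53.143 cm.
The intermediate image is virtual, 53.143 cm to the left of lens 1, so d_o2 = L - d_i1 = 33.5 - (-53.143) = 86.643 cm.
Second lens: d_i2 = 1/(1/5.5 - 1/(86.643)) = 5.873 cm.

5.87 cm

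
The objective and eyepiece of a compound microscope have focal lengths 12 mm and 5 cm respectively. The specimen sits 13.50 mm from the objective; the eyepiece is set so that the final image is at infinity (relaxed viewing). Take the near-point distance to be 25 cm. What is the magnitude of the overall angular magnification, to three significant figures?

Convert to cm: f_obj = 12 mm = 1.2 cm; d_o = 13.50 mm = 1.35 cm.
Objective: 1/d_i = 1/f_obj - 1/d_o = 1/1.2 - 1/1.35 = 0.09259 cm^-1, so d_i = 10.800 cm.
m_obj = -d_i/d_o = -10.800/1.35 = -8.000.
Eyepiece angular magnification (image at infinity): M_eye = D/f_e = 25/5 = 5.000.
Overall M = m_obj x M_eye = (-8.000)(5.000) = -40.00.
|M| = 40.00.

40.0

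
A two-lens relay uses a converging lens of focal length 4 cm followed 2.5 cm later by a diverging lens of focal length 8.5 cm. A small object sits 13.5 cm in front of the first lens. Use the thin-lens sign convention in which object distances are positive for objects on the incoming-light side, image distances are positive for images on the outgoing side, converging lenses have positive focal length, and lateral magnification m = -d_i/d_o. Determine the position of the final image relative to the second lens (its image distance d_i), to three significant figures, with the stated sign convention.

5.09 cm

First lens: d_i1 = 1/(1/4 - 1/13.5) = 5.684 cm.
This image would form 5.684 cm past lens 1, i.e. 3.184 cm beyond lens 2, so it is a virtual object for lens 2: d_o2 = 2.5 - 5.684 = -3.184 cm.
Second lens: d_i2 = 1/(1/(-8.5) - 1/(-3.184)) = 5.092 cm.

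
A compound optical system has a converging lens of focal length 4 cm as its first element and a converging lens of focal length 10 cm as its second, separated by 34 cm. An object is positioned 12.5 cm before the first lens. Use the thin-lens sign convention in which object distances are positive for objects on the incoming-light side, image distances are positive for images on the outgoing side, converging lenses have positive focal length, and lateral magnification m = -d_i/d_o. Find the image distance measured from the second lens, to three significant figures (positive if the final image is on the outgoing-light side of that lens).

Applying the thin-lens equation to the first lens, 1/4 = 1/12.5 + 1/d_i1, which gives d_i1 = 5.882 cm.
That image sits 28.118 cm in front of the second lens, so d_o2 = 28.118 cm.
Applying the thin-lens equation again with f_2 = 10 cm and d_o2 = 28.118 cm gives d_i2 = 15.519 cm.

15.5 cm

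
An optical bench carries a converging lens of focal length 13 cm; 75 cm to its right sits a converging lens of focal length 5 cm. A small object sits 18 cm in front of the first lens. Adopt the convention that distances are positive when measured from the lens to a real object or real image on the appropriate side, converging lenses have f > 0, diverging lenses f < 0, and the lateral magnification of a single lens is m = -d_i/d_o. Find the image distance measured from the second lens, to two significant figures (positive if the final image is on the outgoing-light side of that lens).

Applying the thin-lens equation to the first lens, 1/13 = 1/18 + 1/d_i1, which gives d_i1 = 46.800 cm.
The intermediate image is 46.800 cm to the right of lens 1, so d_o2 = L - d_i1 = 75 - 46.800 = 28.200 cm.
Applying the thin-lens equation again with f_2 = 5 cm and d_o2 = 28.200 cm gives d_i2 = 6.078 cm.

6.1 cm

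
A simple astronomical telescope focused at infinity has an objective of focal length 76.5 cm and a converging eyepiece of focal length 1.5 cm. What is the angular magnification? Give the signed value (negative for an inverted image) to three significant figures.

-51.0

M = -f_obj/f_eye = -76.5/(1.5) = -51.000.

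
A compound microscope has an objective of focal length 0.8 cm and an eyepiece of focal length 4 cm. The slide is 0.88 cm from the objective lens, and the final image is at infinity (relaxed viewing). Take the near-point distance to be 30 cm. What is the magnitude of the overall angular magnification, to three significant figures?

75.0

Objective: 1/d_i = 1/f_obj - 1/d_o = 1/0.8 - 1/0.88 = 0.11364 cm^-1, so d_i = 8.800 cm.
m_obj = -d_i/d_o = -8.800/0.88 = -10.000.
Eyepiece angular magnification (image at infinity): M_eye = D/f_e = 30/4 = 7.500.
Overall M = m_obj x M_eye = (-10.000)(7.500) = -75.00.
|M| = 75.00.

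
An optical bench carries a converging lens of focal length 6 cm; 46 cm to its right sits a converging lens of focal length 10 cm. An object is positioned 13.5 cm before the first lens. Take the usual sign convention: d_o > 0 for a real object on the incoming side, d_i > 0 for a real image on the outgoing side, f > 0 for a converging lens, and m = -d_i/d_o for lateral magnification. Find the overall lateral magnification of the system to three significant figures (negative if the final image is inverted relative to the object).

Applying the thin-lens equation to the first lens, 1/6 = 1/13.5 + 1/d_i1, which gives d_i1 = 10.800 cm.
Its lateral magnification is m_1 = -d_i1/d_o1 = -(10.800)/13.5 = -0.8000.
That image sits 35.200 cm in front of the second lens, so d_o2 = 35.200 cm.
Applying the thin-lens equation again with f_2 = 10 cm and d_o2 = 35.200 cm gives d_i2 = 13.968 cm.
m_2 = -(13.968)/(35.200) = -0.3968.
The system's lateral magnification is m_1 m_2 = (-0.8000)(-0.3968) = 0.3175.

0.317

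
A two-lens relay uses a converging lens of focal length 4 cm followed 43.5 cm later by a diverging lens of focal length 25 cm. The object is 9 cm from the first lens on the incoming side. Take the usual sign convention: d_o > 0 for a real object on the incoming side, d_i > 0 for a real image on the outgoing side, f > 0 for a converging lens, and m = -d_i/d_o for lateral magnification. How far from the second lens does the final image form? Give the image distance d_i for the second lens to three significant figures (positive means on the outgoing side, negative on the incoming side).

-14.8 cm

Applying the thin-lens equation to the first lens, 1/4 = 1/9 + 1/d_i1, which gives d_i1 = 7.200 cm.
Object distance for lens 2: d_o2 = 43.5 - 7.200 = 36.300 cm.
Applying the thin-lens equation again with f_2 = -25 cm and d_o2 = 36.300 cm gives d_i2 = -14.804 cm.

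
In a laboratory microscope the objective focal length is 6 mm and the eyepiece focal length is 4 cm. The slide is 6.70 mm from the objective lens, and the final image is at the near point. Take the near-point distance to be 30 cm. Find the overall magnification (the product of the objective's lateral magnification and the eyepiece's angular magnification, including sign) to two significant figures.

-73

Convert to cm: f_obj = 6 mm = 0.6 cm; d_o = 6.70 mm = 0.67 cm.
Objective: 1/d_i = 1/f_obj - 1/d_o = 1/0.6 - 1/0.67 = 0.17413 cm^-1, so d_i = 5.743 cm.
m_obj = -d_i/d_o = -5.743/0.67 = -8.571.
Eyepiece angular magnification (image at near point): M_eye = 1 + D/f_e = 1 + 30/4 = 8.500.
Overall M = m_obj x M_eye = (-8.571)(8.500) = -72.86.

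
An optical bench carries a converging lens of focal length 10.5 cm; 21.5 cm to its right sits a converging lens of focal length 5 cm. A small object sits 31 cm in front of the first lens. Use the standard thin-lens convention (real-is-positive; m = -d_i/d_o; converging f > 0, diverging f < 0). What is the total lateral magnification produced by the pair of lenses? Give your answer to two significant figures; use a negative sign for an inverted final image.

Lens 1: 1/d_i1 = 1/f_1 - 1/d_o1 = 1/10.5 - 1/31 = 0.06298 cm^-1, so d_i1 = 15.878 cm.
m_1 = -(15.878)/31 = -0.5122.
The intermediate image is 15.878 cm to the right of lens 1, so d_o2 = L - d_i1 = 21.5 - 15.878 = 5.622 cm.
Lens 2: 1/d_i2 = 1/f_2 - 1/d_o2 = 1/5 - 1/(5.622) = 0.02213 cm^-1, so d_i2 = 45.196 cm.
m_2 = -(45.196)/(5.622) = -8.0392.
Overall magnification: m = m_1 m_2 = 4.1176.

4.1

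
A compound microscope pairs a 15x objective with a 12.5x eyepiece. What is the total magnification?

187.5

The overall magnification of a compound microscope is the product of the objective and eyepiece magnifications:
M = M_obj x M_eye = 15 x 12.5 = 187.5.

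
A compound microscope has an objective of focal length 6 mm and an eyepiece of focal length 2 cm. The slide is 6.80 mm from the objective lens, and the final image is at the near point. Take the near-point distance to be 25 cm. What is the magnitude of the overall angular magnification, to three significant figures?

Convert to cm: f_obj = 6 mm = 0.6 cm; d_o = 6.80 mm = 0.68 cm.
Objective: 1/d_i = 1/f_obj - 1/d_o = 1/0.6 - 1/0.68 = 0.19608 cm^-1, so d_i = 5.100 cm.
m_obj = -d_i/d_o = -5.100/0.68 = -7.500.
Eyepiece angular magnification (image at near point): M_eye = 1 + D/f_e = 1 + 25/2 = 13.500.
Overall M = m_obj x M_eye = (-7.500)(13.500) = -101.25.
|M| = 101.25.

101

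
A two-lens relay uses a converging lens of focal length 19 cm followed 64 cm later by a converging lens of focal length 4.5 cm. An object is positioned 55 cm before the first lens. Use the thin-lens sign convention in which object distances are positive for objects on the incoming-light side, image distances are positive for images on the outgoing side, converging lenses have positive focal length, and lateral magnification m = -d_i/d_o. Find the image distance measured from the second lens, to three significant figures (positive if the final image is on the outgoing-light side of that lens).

Lens 1: 1/d_i1 = 1/f_1 - 1/d_o1 = 1/19 - 1/55 = 0.03445 cm^-1, so d_i1 = 29.028 cm.
That image sits 34.972 cm in front of the second lens, so d_o2 = 34.972 cm.
Lens 2: 1/d_i2 = 1/f_2 - 1/d_o2 = 1/4.5 - 1/(34.972) = 0.19363 cm^-1, so d_i2 = 5.165 cm.

5.16 cm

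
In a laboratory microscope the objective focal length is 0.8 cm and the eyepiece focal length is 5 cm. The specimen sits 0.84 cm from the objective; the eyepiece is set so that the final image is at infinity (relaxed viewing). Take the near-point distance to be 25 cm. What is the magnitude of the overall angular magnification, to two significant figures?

Objective: 1/d_i = 1/f_obj - 1/d_o = 1/0.8 - 1/0.84 = 0.05952 cm^-1, so d_i = 16.800 cm.
m_obj = -d_i/d_o = -16.800/0.84 = -20.000.
Eyepiece angular magnification (image at infinity): M_eye = D/f_e = 25/5 = 5.000.
Overall M = m_obj x M_eye = (-20.000)(5.000) = -100.00.
|M| = 100.00.

100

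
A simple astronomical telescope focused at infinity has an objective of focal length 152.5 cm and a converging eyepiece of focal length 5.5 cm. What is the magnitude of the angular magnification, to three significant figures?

27.7

|M| = f_obj/|f_eye| = 152.5/5.5 = 27.727.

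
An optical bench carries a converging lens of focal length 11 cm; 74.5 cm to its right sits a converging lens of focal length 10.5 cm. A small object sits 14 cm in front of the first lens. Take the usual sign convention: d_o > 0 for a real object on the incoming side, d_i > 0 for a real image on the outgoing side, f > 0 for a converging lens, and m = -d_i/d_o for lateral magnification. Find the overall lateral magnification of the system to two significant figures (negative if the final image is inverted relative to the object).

Lens 1: 1/d_i1 = 1/f_1 - 1/d_o1 = 1/11 - 1/14 = 0.01948 cm^-1, so d_i1 = 51.333 cm.
m_1 = -(51.333)/14 = -3.6667.
That image sits 23.167 cm in front of the second lens, so d_o2 = 23.167 cm.
Lens 2: 1/d_i2 = 1/f_2 - 1/d_o2 = 1/10.5 - 1/(23.167) = 0.05207 cm^-1, so d_i2 = 19.204 cm.
m_2 = -(19.204)/(23.167) = -0.8289.
Total m = m_1 x m_2 = (-3.6667)(-0.8289) = 3.0395.

3.0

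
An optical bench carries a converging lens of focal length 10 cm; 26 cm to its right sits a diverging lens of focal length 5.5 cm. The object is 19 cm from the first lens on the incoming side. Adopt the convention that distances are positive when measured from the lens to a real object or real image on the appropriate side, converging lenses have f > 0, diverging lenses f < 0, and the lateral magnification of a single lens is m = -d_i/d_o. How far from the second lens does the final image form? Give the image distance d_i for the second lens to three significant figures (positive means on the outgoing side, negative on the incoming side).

-2.59 cm

First lens: d_i1 = 1/(1/10 - 1/19) = 21.111 cm.
The intermediate image is 21.111 cm to the right of lens 1, so d_o2 = L - d_i1 = 26 - 21.111 = 4.889 cm.
Second lens: d_i2 = 1/(1/(-5.5) - 1/(4.889)) = -2.588 cm.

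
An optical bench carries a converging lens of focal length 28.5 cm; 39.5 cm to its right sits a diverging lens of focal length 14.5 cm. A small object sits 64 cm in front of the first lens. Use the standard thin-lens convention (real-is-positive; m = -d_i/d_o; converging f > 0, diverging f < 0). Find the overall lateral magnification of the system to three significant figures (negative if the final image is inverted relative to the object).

Applying the thin-lens equation to the first lens, 1/28.5 = 1/64 + 1/d_i1, which gives d_i1 = 51.380 cm.
Its lateral magnification is m_1 = -d_i1/d_o1 = -(51.380)/64 = -0.8028.
Since 51.380 cm > 39.5 cm, the first image lies past the second lens and serves as a virtual object: d_o2 = L - d_i1 = -11.880 cm.
Applying the thin-lens equation again with f_2 = -14.5 cm and d_o2 = -11.880 cm gives d_i2 = 65.757 cm.
m_2 = -(65.757)/(-11.880) = 5.5349.
Total m = m_1 x m_2 = (-0.8028)(5.5349) = -4.4435.

-4.44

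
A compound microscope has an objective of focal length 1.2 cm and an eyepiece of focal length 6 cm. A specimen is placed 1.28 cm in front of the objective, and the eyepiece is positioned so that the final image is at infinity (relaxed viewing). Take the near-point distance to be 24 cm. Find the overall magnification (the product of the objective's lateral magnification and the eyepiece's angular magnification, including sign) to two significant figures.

-60

Objective: 1/d_i = 1/f_obj - 1/d_o = 1/1.2 - 1/1.28 = 0.05208 cm^-1, so d_i = 19.200 cm.
m_obj = -d_i/d_o = -19.200/1.28 = -15.000.
Eyepiece angular magnification (image at infinity): M_eye = D/f_e = 24/6 = 4.000.
Overall M = m_obj x M_eye = (-15.000)(4.000) = -60.00.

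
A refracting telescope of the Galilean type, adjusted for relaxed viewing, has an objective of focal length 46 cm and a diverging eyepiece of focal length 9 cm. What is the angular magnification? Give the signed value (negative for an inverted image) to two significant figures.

M = -f_obj/f_eye = -46/(-9) = 5.111.

5.1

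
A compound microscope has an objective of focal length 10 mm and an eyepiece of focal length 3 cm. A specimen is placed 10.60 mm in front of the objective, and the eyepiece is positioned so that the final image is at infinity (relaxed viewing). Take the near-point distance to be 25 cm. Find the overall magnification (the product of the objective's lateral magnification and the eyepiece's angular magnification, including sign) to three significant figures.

Convert to cm: f_obj = 10 mm = 1 cm; d_o = 10.60 mm = 1.06 cm.
Objective: 1/d_i = 1/f_obj - 1/d_o = 1/1 - 1/1.06 = 0.05660 cm^-1, so d_i = 17.667 cm.
m_obj = -d_i/d_o = -17.667/1.06 = -16.667.
Eyepiece angular magnification (image at infinity): M_eye = D/f_e = 25/3 = 8.333.
Overall M = m_obj x M_eye = (-16.667)(8.333) = -138.89.

-139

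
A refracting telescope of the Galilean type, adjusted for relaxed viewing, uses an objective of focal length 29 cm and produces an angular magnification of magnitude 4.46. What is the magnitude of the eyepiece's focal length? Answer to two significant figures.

6.5 cm

|M| = f_obj/|f_eye|, so |f_eye| = f_obj/|M| = 29/4.46 = 6.502 cm.
(The eyepiece is diverging, so its signed focal length is -6.502 cm.)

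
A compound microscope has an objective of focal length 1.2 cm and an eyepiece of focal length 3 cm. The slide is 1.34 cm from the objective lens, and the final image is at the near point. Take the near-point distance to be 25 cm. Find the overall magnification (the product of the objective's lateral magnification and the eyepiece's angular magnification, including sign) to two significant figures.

-80

Objective: 1/d_i = 1/f_obj - 1/d_o = 1/1.2 - 1/1.34 = 0.08706 cm^-1, so d_i = 11.486 cm.
m_obj = -d_i/d_o = -11.486/1.34 = -8.571.
Eyepiece angular magnification (image at near point): M_eye = 1 + D/f_e = 1 + 25/3 = 9.333.
Overall M = m_obj x M_eye = (-8.571)(9.333) = -80.00.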